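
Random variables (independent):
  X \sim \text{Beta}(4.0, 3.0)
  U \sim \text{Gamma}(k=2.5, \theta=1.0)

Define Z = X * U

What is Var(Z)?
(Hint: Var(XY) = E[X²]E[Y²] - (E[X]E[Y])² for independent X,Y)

Var(XY) = E[X²]E[Y²] - (E[X]E[Y])²
E[X] = 0.57142857, Var(X) = 0.030612245
E[U] = 2.5, Var(U) = 2.5
E[X²] = 0.030612245 + 0.57142857² = 0.35714286
E[U²] = 2.5 + 2.5² = 8.75
Var(Z) = 0.35714286*8.75 - (0.57142857*2.5)²
= 3.125 - 2.0408163 = 1.0841837

1.0841837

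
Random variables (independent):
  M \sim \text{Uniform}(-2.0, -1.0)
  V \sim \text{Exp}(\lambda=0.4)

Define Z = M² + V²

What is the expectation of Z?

E[Z] = E[M²] + E[V²]
E[M²] = Var(M) + E[M]² = 0.083333333 + 2.25 = 2.3333333
E[V²] = Var(V) + E[V]² = 6.25 + 6.25 = 12.5
E[Z] = 2.3333333 + 12.5 = 14.833333

14.833333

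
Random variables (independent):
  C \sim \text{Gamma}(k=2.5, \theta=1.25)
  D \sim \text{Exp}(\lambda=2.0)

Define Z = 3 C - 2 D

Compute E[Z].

E[Z] = 3*E[C] - 2*E[D]
E[C] = 3.125
E[D] = 0.5
E[Z] = 3*3.125 - 2*0.5 = 8.375

8.375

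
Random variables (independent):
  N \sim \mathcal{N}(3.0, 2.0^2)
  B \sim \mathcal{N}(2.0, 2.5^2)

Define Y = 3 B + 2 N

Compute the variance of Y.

For independent RVs: Var(aX + bY) = a²Var(X) + b²Var(Y)
Var(N) = 4
Var(B) = 6.25
Var(Y) = 2²*4 + 3²*6.25
= 4*4 + 9*6.25 = 72.25

72.25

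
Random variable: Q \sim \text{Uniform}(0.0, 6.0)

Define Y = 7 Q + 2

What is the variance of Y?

For Y = aQ + b: Var(Y) = a² * Var(Q)
Var(Q) = (6 - 0)^2/12 = 3
Var(Y) = 7² * 3 = 49 * 3 = 147

147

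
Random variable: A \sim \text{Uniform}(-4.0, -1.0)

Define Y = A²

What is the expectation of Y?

E[A²] = Var(A) + (E[A])² = 0.75 + 6.25 = 7

7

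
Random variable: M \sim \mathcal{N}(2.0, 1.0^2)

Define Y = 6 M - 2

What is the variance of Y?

For Y = aM + b: Var(Y) = a² * Var(M)
Var(M) = 1.0^2 = 1
Var(Y) = 6² * 1 = 36 * 1 = 36

36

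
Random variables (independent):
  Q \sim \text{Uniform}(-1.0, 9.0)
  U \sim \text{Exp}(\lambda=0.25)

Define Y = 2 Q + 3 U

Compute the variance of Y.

For independent RVs: Var(aX + bY) = a²Var(X) + b²Var(Y)
Var(Q) = 8.3333333
Var(U) = 16
Var(Y) = 2²*8.3333333 + 3²*16
= 4*8.3333333 + 9*16 = 177.33333

177.33333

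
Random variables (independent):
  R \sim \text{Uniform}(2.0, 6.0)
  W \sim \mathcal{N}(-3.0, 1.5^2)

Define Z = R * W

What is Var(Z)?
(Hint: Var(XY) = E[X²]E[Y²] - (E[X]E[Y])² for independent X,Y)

Var(XY) = E[X²]E[Y²] - (E[X]E[Y])²
E[R] = 4, Var(R) = 1.3333333
E[W] = -3, Var(W) = 2.25
E[R²] = 1.3333333 + 4² = 17.333333
E[W²] = 2.25 + (-3)² = 11.25
Var(Z) = 17.333333*11.25 - (4*(-3))²
= 195 - 144 = 51

51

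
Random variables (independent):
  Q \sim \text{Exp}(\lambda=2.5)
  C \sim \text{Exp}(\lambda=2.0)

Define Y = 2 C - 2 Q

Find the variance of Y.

For independent RVs: Var(aX + bY) = a²Var(X) + b²Var(Y)
Var(Q) = 0.16
Var(C) = 0.25
Var(Y) = (-2)²*0.16 + 2²*0.25
= 4*0.16 + 4*0.25 = 1.64

1.64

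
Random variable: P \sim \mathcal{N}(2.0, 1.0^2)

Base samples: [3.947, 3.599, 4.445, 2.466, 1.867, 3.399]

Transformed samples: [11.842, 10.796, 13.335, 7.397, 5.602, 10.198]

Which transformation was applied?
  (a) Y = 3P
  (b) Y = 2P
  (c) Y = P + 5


Checking option (a) Y = 3P:
  P = 3.947 -> Y = 11.842 ✓
  P = 3.599 -> Y = 10.796 ✓
  P = 4.445 -> Y = 13.335 ✓
All samples match this transformation.

(a) 3P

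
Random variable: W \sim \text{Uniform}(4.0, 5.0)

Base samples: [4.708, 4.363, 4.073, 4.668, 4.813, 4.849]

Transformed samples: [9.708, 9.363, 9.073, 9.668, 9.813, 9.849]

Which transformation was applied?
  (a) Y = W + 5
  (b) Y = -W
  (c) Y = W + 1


Checking option (a) Y = W + 5:
  W = 4.708 -> Y = 9.708 ✓
  W = 4.363 -> Y = 9.363 ✓
  W = 4.073 -> Y = 9.073 ✓
All samples match this transformation.

(a) W + 5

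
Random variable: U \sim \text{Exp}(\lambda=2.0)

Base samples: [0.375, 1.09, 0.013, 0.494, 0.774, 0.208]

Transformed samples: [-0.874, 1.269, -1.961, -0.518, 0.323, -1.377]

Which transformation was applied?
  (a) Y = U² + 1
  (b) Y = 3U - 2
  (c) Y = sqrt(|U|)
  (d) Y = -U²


Checking option (b) Y = 3U - 2:
  U = 0.375 -> Y = -0.874 ✓
  U = 1.09 -> Y = 1.269 ✓
  U = 0.013 -> Y = -1.961 ✓
All samples match this transformation.

(b) 3U - 2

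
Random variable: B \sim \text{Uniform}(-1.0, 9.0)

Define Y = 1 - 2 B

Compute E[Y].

For Y = -2B + 1:
E[Y] = -2 * E[B] + 1
E[B] = (-1 + 9)/2 = 4
E[Y] = -2 * 4 + 1 = -7

-7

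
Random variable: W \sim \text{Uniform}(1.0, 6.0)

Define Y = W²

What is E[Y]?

E[W²] = Var(W) + (E[W])² = 2.0833333 + 12.25 = 14.333333

14.333333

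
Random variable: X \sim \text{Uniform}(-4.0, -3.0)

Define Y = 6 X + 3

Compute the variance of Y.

For Y = aX + b: Var(Y) = a² * Var(X)
Var(X) = (-3 + 4)^2/12 = 0.083333333
Var(Y) = 6² * 0.083333333 = 36 * 0.083333333 = 3

3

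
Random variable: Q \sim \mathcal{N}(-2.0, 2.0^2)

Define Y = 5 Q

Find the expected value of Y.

For Y = 5Q:
E[Y] = 5 * E[Q]
E[Q] = -2.0 = -2
E[Y] = 5 * (-2) = -10

-10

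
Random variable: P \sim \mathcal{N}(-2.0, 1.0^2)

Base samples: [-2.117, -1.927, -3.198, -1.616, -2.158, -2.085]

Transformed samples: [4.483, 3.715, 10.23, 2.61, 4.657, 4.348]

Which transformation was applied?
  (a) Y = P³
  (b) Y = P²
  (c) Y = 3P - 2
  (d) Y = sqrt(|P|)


Checking option (b) Y = P²:
  P = -2.117 -> Y = 4.483 ✓
  P = -1.927 -> Y = 3.715 ✓
  P = -3.198 -> Y = 10.23 ✓
All samples match this transformation.

(b) P²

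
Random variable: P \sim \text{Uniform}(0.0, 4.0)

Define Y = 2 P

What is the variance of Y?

For Y = aP + b: Var(Y) = a² * Var(P)
Var(P) = (4 - 0)^2/12 = 1.3333333
Var(Y) = 2² * 1.3333333 = 4 * 1.3333333 = 5.3333333

5.3333333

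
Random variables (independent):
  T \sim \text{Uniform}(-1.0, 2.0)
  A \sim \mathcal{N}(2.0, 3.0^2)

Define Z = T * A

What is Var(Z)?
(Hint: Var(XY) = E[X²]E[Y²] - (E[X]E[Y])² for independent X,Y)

Var(XY) = E[X²]E[Y²] - (E[X]E[Y])²
E[T] = 0.5, Var(T) = 0.75
E[A] = 2, Var(A) = 9
E[T²] = 0.75 + 0.5² = 1
E[A²] = 9 + 2² = 13
Var(Z) = 1*13 - (0.5*2)²
= 13 - 1 = 12

12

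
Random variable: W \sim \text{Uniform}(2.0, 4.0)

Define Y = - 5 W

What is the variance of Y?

For Y = aW + b: Var(Y) = a² * Var(W)
Var(W) = (4 - 2)^2/12 = 0.33333333
Var(Y) = (-5)² * 0.33333333 = 25 * 0.33333333 = 8.3333333

8.3333333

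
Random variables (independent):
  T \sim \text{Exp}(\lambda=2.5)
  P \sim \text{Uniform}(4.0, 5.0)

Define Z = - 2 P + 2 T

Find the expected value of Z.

E[Z] = 2*E[T] - 2*E[P]
E[T] = 0.4
E[P] = 4.5
E[Z] = 2*0.4 - 2*4.5 = -8.2

-8.2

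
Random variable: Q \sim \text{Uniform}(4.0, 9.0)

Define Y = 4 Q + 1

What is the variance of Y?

For Y = aQ + b: Var(Y) = a² * Var(Q)
Var(Q) = (9 - 4)^2/12 = 2.0833333
Var(Y) = 4² * 2.0833333 = 16 * 2.0833333 = 33.333333

33.333333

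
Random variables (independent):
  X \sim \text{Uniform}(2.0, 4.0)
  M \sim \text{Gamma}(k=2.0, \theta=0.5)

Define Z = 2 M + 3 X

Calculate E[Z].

E[Z] = 3*E[X] + 2*E[M]
E[X] = 3
E[M] = 1
E[Z] = 3*3 + 2*1 = 11

11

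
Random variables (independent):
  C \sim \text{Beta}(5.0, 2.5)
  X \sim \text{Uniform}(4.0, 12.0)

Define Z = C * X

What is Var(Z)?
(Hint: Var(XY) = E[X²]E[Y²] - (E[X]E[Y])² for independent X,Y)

Var(XY) = E[X²]E[Y²] - (E[X]E[Y])²
E[C] = 0.66666667, Var(C) = 0.026143791
E[X] = 8, Var(X) = 5.3333333
E[C²] = 0.026143791 + 0.66666667² = 0.47058824
E[X²] = 5.3333333 + 8² = 69.333333
Var(Z) = 0.47058824*69.333333 - (0.66666667*8)²
= 32.627451 - 28.444444 = 4.1830065

4.1830065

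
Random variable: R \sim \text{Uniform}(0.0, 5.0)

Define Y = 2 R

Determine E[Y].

For Y = 2R:
E[Y] = 2 * E[R]
E[R] = (0 + 5)/2 = 2.5
E[Y] = 2 * 2.5 = 5

5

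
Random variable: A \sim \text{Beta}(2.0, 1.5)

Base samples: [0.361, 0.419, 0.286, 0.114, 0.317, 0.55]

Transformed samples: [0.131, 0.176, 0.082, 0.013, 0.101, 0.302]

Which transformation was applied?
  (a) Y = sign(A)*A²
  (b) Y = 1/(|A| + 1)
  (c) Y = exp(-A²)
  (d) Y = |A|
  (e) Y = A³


Checking option (a) Y = sign(A)*A²:
  A = 0.361 -> Y = 0.131 ✓
  A = 0.419 -> Y = 0.176 ✓
  A = 0.286 -> Y = 0.082 ✓
All samples match this transformation.

(a) sign(A)*A²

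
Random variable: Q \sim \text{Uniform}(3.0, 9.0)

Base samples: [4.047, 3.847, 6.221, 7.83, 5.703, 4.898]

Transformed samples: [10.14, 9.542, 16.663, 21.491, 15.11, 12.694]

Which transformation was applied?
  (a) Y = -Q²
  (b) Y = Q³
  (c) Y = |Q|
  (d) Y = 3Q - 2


Checking option (d) Y = 3Q - 2:
  Q = 4.047 -> Y = 10.14 ✓
  Q = 3.847 -> Y = 9.542 ✓
  Q = 6.221 -> Y = 16.663 ✓
All samples match this transformation.

(d) 3Q - 2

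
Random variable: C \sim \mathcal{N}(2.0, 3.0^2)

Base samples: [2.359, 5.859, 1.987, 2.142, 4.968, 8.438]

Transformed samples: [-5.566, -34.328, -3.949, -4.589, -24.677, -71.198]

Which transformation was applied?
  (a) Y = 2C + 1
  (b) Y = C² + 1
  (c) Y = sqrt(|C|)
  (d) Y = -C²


Checking option (d) Y = -C²:
  C = 2.359 -> Y = -5.566 ✓
  C = 5.859 -> Y = -34.328 ✓
  C = 1.987 -> Y = -3.949 ✓
All samples match this transformation.

(d) -C²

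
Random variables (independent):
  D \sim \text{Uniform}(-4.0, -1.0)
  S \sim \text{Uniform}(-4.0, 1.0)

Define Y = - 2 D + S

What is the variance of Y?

For independent RVs: Var(aX + bY) = a²Var(X) + b²Var(Y)
Var(D) = 0.75
Var(S) = 2.0833333
Var(Y) = (-2)²*0.75 + 1²*2.0833333
= 4*0.75 + 1*2.0833333 = 5.0833333

5.0833333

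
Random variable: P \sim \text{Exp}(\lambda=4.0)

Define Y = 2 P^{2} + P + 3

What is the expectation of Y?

E[Y] = 2*E[P²] + 1*E[P] + 3
E[P] = 0.25
E[P²] = Var(P) + (E[P])² = 0.0625 + 0.0625 = 0.125
E[Y] = 2*0.125 + 1*0.25 + 3 = 3.5

3.5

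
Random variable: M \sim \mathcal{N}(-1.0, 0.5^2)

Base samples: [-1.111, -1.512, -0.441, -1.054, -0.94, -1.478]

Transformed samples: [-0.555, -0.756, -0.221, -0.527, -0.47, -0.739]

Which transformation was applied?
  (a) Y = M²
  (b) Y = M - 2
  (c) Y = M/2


Checking option (c) Y = M/2:
  M = -1.111 -> Y = -0.555 ✓
  M = -1.512 -> Y = -0.756 ✓
  M = -0.441 -> Y = -0.221 ✓
All samples match this transformation.

(c) M/2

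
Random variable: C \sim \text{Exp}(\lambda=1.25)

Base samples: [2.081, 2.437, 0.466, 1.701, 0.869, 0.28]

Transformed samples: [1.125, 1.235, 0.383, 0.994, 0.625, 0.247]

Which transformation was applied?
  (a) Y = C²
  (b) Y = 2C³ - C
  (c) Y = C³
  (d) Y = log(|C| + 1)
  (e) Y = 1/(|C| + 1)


Checking option (d) Y = log(|C| + 1):
  C = 2.081 -> Y = 1.125 ✓
  C = 2.437 -> Y = 1.235 ✓
  C = 0.466 -> Y = 0.383 ✓
All samples match this transformation.

(d) log(|C| + 1)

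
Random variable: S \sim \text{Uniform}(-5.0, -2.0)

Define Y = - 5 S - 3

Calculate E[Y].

For Y = -5S - 3:
E[Y] = -5 * E[S] - 3
E[S] = (-5 - 2)/2 = -3.5
E[Y] = -5 * (-3.5) - 3 = 14.5

14.5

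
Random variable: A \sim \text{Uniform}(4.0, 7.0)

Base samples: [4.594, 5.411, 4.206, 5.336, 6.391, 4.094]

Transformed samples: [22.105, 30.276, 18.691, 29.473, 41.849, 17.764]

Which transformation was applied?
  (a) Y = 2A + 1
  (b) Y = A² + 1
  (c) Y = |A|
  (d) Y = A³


Checking option (b) Y = A² + 1:
  A = 4.594 -> Y = 22.105 ✓
  A = 5.411 -> Y = 30.276 ✓
  A = 4.206 -> Y = 18.691 ✓
All samples match this transformation.

(b) A² + 1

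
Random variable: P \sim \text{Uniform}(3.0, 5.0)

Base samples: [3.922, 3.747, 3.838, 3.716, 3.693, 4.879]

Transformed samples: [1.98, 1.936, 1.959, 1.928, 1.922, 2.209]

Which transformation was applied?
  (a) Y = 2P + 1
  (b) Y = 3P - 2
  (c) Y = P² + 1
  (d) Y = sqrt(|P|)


Checking option (d) Y = sqrt(|P|):
  P = 3.922 -> Y = 1.98 ✓
  P = 3.747 -> Y = 1.936 ✓
  P = 3.838 -> Y = 1.959 ✓
All samples match this transformation.

(d) sqrt(|P|)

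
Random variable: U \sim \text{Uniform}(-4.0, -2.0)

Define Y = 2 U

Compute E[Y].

For Y = 2U:
E[Y] = 2 * E[U]
E[U] = (-4 - 2)/2 = -3
E[Y] = 2 * (-3) = -6

-6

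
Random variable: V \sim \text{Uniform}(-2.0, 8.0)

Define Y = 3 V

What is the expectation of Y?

For Y = 3V:
E[Y] = 3 * E[V]
E[V] = (-2 + 8)/2 = 3
E[Y] = 3 * 3 = 9

9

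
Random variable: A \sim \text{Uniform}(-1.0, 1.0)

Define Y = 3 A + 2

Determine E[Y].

For Y = 3A + 2:
E[Y] = 3 * E[A] + 2
E[A] = (-1 + 1)/2 = 0
E[Y] = 3 * 0 + 2 = 2

2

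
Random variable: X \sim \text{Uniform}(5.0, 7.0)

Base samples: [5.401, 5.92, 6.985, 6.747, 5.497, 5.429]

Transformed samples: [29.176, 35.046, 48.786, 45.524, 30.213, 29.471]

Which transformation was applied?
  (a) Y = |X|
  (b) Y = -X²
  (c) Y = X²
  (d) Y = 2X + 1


Checking option (c) Y = X²:
  X = 5.401 -> Y = 29.176 ✓
  X = 5.92 -> Y = 35.046 ✓
  X = 6.985 -> Y = 48.786 ✓
All samples match this transformation.

(c) X²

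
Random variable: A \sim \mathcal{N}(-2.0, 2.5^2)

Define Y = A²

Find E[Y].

E[A²] = Var(A) + (E[A])² = 6.25 + 4 = 10.25

10.25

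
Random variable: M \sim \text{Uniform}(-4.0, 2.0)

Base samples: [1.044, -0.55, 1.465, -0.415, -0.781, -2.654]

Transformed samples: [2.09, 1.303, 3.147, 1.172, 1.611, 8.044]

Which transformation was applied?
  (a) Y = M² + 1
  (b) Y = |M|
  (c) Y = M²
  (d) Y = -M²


Checking option (a) Y = M² + 1:
  M = 1.044 -> Y = 2.09 ✓
  M = -0.55 -> Y = 1.303 ✓
  M = 1.465 -> Y = 3.147 ✓
All samples match this transformation.

(a) M² + 1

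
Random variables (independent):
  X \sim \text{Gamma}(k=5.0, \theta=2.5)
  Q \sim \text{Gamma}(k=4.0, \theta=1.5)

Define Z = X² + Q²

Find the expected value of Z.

E[Z] = E[X²] + E[Q²]
E[X²] = Var(X) + E[X]² = 31.25 + 156.25 = 187.5
E[Q²] = Var(Q) + E[Q]² = 9 + 36 = 45
E[Z] = 187.5 + 45 = 232.5

232.5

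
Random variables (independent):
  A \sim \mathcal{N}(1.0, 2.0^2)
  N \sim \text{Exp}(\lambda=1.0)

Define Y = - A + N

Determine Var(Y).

For independent RVs: Var(aX + bY) = a²Var(X) + b²Var(Y)
Var(A) = 4
Var(N) = 1
Var(Y) = (-1)²*4 + 1²*1
= 1*4 + 1*1 = 5

5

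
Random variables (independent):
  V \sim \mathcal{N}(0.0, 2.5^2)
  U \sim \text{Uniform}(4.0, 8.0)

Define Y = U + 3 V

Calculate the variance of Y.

For independent RVs: Var(aX + bY) = a²Var(X) + b²Var(Y)
Var(V) = 6.25
Var(U) = 1.3333333
Var(Y) = 3²*6.25 + 1²*1.3333333
= 9*6.25 + 1*1.3333333 = 57.583333

57.583333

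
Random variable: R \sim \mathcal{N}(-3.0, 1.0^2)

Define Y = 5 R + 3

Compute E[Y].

For Y = 5R + 3:
E[Y] = 5 * E[R] + 3
E[R] = -3.0 = -3
E[Y] = 5 * (-3) + 3 = -12

-12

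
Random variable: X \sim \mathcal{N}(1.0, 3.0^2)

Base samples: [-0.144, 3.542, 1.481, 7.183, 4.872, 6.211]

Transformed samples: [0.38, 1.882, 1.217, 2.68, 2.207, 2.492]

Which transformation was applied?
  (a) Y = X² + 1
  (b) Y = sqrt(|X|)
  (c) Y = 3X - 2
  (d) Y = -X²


Checking option (b) Y = sqrt(|X|):
  X = -0.144 -> Y = 0.38 ✓
  X = 3.542 -> Y = 1.882 ✓
  X = 1.481 -> Y = 1.217 ✓
All samples match this transformation.

(b) sqrt(|X|)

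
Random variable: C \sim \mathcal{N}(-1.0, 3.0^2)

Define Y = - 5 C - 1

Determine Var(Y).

For Y = aC + b: Var(Y) = a² * Var(C)
Var(C) = 3.0^2 = 9
Var(Y) = (-5)² * 9 = 25 * 9 = 225

225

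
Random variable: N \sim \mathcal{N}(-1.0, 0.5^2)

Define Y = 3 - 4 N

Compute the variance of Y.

For Y = aN + b: Var(Y) = a² * Var(N)
Var(N) = 0.5^2 = 0.25
Var(Y) = (-4)² * 0.25 = 16 * 0.25 = 4

4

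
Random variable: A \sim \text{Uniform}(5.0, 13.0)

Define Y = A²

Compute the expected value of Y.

Using E[X²] = Var(X) + (E[X])²:
E[A] = 9
Var(A) = (13 - 5)^2/12 = 5.3333333
E[A²] = 5.3333333 + 9² = 5.3333333 + 81 = 86.333333

86.333333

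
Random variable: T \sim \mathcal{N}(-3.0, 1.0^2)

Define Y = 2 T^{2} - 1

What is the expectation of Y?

E[Y] = 2*E[T²] - 1
E[T] = -3
E[T²] = Var(T) + (E[T])² = 1 + 9 = 10
E[Y] = 2*10 - 1 = 19

19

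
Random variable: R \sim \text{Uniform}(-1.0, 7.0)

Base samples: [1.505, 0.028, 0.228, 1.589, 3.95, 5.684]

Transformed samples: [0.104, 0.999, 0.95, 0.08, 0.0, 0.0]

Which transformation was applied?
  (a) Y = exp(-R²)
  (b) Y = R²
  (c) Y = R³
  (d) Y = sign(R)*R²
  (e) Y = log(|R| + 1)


Checking option (a) Y = exp(-R²):
  R = 1.505 -> Y = 0.104 ✓
  R = 0.028 -> Y = 0.999 ✓
  R = 0.228 -> Y = 0.95 ✓
All samples match this transformation.

(a) exp(-R²)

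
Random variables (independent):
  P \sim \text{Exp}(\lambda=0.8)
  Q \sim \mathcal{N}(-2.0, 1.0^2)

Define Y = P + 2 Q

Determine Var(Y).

For independent RVs: Var(aX + bY) = a²Var(X) + b²Var(Y)
Var(P) = 1.5625
Var(Q) = 1
Var(Y) = 1²*1.5625 + 2²*1
= 1*1.5625 + 4*1 = 5.5625

5.5625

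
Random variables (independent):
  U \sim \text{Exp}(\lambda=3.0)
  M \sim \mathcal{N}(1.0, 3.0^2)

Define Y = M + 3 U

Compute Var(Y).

For independent RVs: Var(aX + bY) = a²Var(X) + b²Var(Y)
Var(U) = 0.11111111
Var(M) = 9
Var(Y) = 3²*0.11111111 + 1²*9
= 9*0.11111111 + 1*9 = 10

10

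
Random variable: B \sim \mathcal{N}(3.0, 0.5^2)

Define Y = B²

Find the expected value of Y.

E[B²] = Var(B) + (E[B])² = 0.25 + 9 = 9.25

9.25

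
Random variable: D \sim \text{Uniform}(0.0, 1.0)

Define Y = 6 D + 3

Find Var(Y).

For Y = aD + b: Var(Y) = a² * Var(D)
Var(D) = (1 - 0)^2/12 = 0.083333333
Var(Y) = 6² * 0.083333333 = 36 * 0.083333333 = 3

3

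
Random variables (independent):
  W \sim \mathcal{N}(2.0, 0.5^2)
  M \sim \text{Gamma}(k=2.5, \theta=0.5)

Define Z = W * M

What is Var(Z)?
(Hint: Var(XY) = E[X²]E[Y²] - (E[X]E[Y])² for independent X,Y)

Var(XY) = E[X²]E[Y²] - (E[X]E[Y])²
E[W] = 2, Var(W) = 0.25
E[M] = 1.25, Var(M) = 0.625
E[W²] = 0.25 + 2² = 4.25
E[M²] = 0.625 + 1.25² = 2.1875
Var(Z) = 4.25*2.1875 - (2*1.25)²
= 9.296875 - 6.25 = 3.046875

3.046875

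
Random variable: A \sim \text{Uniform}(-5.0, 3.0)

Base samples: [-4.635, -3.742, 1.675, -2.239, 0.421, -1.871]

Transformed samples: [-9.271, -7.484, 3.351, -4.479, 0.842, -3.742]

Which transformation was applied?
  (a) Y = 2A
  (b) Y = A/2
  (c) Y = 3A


Checking option (a) Y = 2A:
  A = -4.635 -> Y = -9.271 ✓
  A = -3.742 -> Y = -7.484 ✓
  A = 1.675 -> Y = 3.351 ✓
All samples match this transformation.

(a) 2A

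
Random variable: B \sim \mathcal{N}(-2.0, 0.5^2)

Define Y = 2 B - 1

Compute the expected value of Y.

For Y = 2B - 1:
E[Y] = 2 * E[B] - 1
E[B] = -2.0 = -2
E[Y] = 2 * (-2) - 1 = -5

-5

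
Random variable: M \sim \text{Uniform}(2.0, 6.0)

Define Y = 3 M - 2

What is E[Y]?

For Y = 3M - 2:
E[Y] = 3 * E[M] - 2
E[M] = (2 + 6)/2 = 4
E[Y] = 3 * 4 - 2 = 10

10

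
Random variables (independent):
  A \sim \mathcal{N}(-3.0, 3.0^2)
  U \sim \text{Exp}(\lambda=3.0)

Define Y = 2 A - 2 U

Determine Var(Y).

For independent RVs: Var(aX + bY) = a²Var(X) + b²Var(Y)
Var(A) = 9
Var(U) = 0.11111111
Var(Y) = 2²*9 + (-2)²*0.11111111
= 4*9 + 4*0.11111111 = 36.444444

36.444444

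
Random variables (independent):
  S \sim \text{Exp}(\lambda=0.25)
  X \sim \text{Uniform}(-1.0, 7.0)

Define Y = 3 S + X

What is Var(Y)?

For independent RVs: Var(aX + bY) = a²Var(X) + b²Var(Y)
Var(S) = 16
Var(X) = 5.3333333
Var(Y) = 3²*16 + 1²*5.3333333
= 9*16 + 1*5.3333333 = 149.33333

149.33333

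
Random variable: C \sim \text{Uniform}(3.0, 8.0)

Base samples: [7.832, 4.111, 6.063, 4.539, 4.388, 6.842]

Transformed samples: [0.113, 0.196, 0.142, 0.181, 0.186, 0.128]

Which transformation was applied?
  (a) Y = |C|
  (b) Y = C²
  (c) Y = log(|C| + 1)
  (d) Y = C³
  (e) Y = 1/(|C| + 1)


Checking option (e) Y = 1/(|C| + 1):
  C = 7.832 -> Y = 0.113 ✓
  C = 4.111 -> Y = 0.196 ✓
  C = 6.063 -> Y = 0.142 ✓
All samples match this transformation.

(e) 1/(|C| + 1)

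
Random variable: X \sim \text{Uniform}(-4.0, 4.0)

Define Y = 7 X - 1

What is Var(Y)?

For Y = aX + b: Var(Y) = a² * Var(X)
Var(X) = (4 + 4)^2/12 = 5.3333333
Var(Y) = 7² * 5.3333333 = 49 * 5.3333333 = 261.33333

261.33333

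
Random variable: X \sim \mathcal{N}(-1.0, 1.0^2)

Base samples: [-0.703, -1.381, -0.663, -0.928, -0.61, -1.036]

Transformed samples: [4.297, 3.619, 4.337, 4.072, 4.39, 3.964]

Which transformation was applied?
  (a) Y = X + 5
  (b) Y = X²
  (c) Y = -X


Checking option (a) Y = X + 5:
  X = -0.703 -> Y = 4.297 ✓
  X = -1.381 -> Y = 3.619 ✓
  X = -0.663 -> Y = 4.337 ✓
All samples match this transformation.

(a) X + 5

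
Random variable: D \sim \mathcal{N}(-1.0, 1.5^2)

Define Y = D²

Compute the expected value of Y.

Using E[X²] = Var(X) + (E[X])²:
E[D] = -1
Var(D) = 1.5^2 = 2.25
E[D²] = 2.25 + (-1)² = 2.25 + 1 = 3.25

3.25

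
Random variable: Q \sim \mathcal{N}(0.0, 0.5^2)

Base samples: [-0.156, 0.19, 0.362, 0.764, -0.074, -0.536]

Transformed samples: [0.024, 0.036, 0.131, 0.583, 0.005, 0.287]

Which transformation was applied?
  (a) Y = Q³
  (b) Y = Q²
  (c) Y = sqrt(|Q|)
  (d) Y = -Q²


Checking option (b) Y = Q²:
  Q = -0.156 -> Y = 0.024 ✓
  Q = 0.19 -> Y = 0.036 ✓
  Q = 0.362 -> Y = 0.131 ✓
All samples match this transformation.

(b) Q²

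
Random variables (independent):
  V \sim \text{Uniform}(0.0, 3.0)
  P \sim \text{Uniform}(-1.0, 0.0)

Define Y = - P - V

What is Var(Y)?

For independent RVs: Var(aX + bY) = a²Var(X) + b²Var(Y)
Var(V) = 0.75
Var(P) = 0.083333333
Var(Y) = (-1)²*0.75 + (-1)²*0.083333333
= 1*0.75 + 1*0.083333333 = 0.83333333

0.83333333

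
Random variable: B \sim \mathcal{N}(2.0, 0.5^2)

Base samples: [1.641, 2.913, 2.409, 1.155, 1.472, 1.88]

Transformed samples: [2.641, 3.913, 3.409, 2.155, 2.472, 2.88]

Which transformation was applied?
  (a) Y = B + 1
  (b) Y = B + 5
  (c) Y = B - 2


Checking option (a) Y = B + 1:
  B = 1.641 -> Y = 2.641 ✓
  B = 2.913 -> Y = 3.913 ✓
  B = 2.409 -> Y = 3.409 ✓
All samples match this transformation.

(a) B + 1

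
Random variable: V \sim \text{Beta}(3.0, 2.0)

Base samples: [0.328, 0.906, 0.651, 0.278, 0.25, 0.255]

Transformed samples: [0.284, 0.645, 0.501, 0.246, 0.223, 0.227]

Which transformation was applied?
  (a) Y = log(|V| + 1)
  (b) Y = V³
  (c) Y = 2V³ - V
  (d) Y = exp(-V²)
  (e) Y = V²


Checking option (a) Y = log(|V| + 1):
  V = 0.328 -> Y = 0.284 ✓
  V = 0.906 -> Y = 0.645 ✓
  V = 0.651 -> Y = 0.501 ✓
All samples match this transformation.

(a) log(|V| + 1)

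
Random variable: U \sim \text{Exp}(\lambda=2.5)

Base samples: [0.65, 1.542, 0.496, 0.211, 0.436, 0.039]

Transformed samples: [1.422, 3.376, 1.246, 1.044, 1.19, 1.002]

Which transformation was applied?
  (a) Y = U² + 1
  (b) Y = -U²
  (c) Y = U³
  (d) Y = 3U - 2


Checking option (a) Y = U² + 1:
  U = 0.65 -> Y = 1.422 ✓
  U = 1.542 -> Y = 3.376 ✓
  U = 0.496 -> Y = 1.246 ✓
All samples match this transformation.

(a) U² + 1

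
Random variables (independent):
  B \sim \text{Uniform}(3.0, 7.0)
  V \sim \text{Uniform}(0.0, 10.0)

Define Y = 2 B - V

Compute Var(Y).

For independent RVs: Var(aX + bY) = a²Var(X) + b²Var(Y)
Var(B) = 1.3333333
Var(V) = 8.3333333
Var(Y) = 2²*1.3333333 + (-1)²*8.3333333
= 4*1.3333333 + 1*8.3333333 = 13.666667

13.666667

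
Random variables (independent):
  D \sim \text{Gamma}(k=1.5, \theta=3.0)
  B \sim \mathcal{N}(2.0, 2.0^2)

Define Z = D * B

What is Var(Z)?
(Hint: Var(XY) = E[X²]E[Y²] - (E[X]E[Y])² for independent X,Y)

Var(XY) = E[X²]E[Y²] - (E[X]E[Y])²
E[D] = 4.5, Var(D) = 13.5
E[B] = 2, Var(B) = 4
E[D²] = 13.5 + 4.5² = 33.75
E[B²] = 4 + 2² = 8
Var(Z) = 33.75*8 - (4.5*2)²
= 270 - 81 = 189

189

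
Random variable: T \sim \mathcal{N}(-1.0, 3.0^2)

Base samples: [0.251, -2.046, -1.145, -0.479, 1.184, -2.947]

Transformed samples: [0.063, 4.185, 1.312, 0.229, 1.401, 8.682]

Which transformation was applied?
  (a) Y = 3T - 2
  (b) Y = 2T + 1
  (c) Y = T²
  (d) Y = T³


Checking option (c) Y = T²:
  T = 0.251 -> Y = 0.063 ✓
  T = -2.046 -> Y = 4.185 ✓
  T = -1.145 -> Y = 1.312 ✓
All samples match this transformation.

(c) T²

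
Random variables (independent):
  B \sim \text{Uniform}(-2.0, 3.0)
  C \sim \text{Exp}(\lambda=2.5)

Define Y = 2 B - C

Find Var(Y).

For independent RVs: Var(aX + bY) = a²Var(X) + b²Var(Y)
Var(B) = 2.0833333
Var(C) = 0.16
Var(Y) = 2²*2.0833333 + (-1)²*0.16
= 4*2.0833333 + 1*0.16 = 8.4933333

8.4933333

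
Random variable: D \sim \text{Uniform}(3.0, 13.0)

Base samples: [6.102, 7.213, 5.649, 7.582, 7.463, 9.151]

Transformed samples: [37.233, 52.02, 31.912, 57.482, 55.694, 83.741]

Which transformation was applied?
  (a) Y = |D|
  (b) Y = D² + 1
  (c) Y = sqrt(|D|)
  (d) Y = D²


Checking option (d) Y = D²:
  D = 6.102 -> Y = 37.233 ✓
  D = 7.213 -> Y = 52.02 ✓
  D = 5.649 -> Y = 31.912 ✓
All samples match this transformation.

(d) D²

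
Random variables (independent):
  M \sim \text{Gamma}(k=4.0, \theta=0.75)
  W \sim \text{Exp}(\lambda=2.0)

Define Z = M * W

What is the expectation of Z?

For independent RVs: E[XY] = E[X]*E[Y]
E[M] = 3
E[W] = 0.5
E[Z] = 3 * 0.5 = 1.5

1.5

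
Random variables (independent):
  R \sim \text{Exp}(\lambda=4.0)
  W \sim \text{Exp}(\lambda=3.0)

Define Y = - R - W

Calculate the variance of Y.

For independent RVs: Var(aX + bY) = a²Var(X) + b²Var(Y)
Var(R) = 0.0625
Var(W) = 0.11111111
Var(Y) = (-1)²*0.0625 + (-1)²*0.11111111
= 1*0.0625 + 1*0.11111111 = 0.17361111

0.17361111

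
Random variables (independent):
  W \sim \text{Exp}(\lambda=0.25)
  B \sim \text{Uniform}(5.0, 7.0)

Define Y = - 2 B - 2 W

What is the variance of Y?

For independent RVs: Var(aX + bY) = a²Var(X) + b²Var(Y)
Var(W) = 16
Var(B) = 0.33333333
Var(Y) = (-2)²*16 + (-2)²*0.33333333
= 4*16 + 4*0.33333333 = 65.333333

65.333333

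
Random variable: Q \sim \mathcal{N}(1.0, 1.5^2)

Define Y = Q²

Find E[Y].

Using E[X²] = Var(X) + (E[X])²:
E[Q] = 1
Var(Q) = 1.5^2 = 2.25
E[Q²] = 2.25 + 1² = 2.25 + 1 = 3.25

3.25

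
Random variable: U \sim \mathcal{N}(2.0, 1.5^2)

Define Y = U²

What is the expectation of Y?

Using E[X²] = Var(X) + (E[X])²:
E[U] = 2
Var(U) = 1.5^2 = 2.25
E[U²] = 2.25 + 2² = 2.25 + 4 = 6.25

6.25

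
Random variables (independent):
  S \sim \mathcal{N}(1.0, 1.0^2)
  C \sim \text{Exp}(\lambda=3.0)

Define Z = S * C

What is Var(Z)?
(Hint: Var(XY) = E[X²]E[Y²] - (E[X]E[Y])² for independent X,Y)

Var(XY) = E[X²]E[Y²] - (E[X]E[Y])²
E[S] = 1, Var(S) = 1
E[C] = 0.33333333, Var(C) = 0.11111111
E[S²] = 1 + 1² = 2
E[C²] = 0.11111111 + 0.33333333² = 0.22222222
Var(Z) = 2*0.22222222 - (1*0.33333333)²
= 0.44444444 - 0.11111111 = 0.33333333

0.33333333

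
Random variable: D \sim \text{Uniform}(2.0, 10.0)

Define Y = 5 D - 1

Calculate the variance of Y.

For Y = aD + b: Var(Y) = a² * Var(D)
Var(D) = (10 - 2)^2/12 = 5.3333333
Var(Y) = 5² * 5.3333333 = 25 * 5.3333333 = 133.33333

133.33333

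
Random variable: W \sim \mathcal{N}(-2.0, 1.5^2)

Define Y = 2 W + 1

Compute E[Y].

For Y = 2W + 1:
E[Y] = 2 * E[W] + 1
E[W] = -2.0 = -2
E[Y] = 2 * (-2) + 1 = -3

-3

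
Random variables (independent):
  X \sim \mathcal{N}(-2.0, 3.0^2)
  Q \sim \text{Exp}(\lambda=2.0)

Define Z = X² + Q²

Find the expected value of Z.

E[Z] = E[X²] + E[Q²]
E[X²] = Var(X) + E[X]² = 9 + 4 = 13
E[Q²] = Var(Q) + E[Q]² = 0.25 + 0.25 = 0.5
E[Z] = 13 + 0.5 = 13.5

13.5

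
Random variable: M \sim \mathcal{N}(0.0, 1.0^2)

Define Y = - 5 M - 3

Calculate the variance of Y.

For Y = aM + b: Var(Y) = a² * Var(M)
Var(M) = 1.0^2 = 1
Var(Y) = (-5)² * 1 = 25 * 1 = 25

25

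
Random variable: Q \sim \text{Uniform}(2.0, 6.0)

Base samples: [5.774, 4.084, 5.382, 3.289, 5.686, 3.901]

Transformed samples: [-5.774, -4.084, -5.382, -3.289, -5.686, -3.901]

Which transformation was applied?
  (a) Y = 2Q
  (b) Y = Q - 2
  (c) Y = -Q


Checking option (c) Y = -Q:
  Q = 5.774 -> Y = -5.774 ✓
  Q = 4.084 -> Y = -4.084 ✓
  Q = 5.382 -> Y = -5.382 ✓
All samples match this transformation.

(c) -Q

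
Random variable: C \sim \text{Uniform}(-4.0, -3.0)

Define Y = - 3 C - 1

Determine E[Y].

For Y = -3C - 1:
E[Y] = -3 * E[C] - 1
E[C] = (-4 - 3)/2 = -3.5
E[Y] = -3 * (-3.5) - 1 = 9.5

9.5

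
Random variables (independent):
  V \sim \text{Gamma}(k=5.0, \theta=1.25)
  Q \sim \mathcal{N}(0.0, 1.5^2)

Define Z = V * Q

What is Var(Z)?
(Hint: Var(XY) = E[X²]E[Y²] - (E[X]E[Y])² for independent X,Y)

Var(XY) = E[X²]E[Y²] - (E[X]E[Y])²
E[V] = 6.25, Var(V) = 7.8125
E[Q] = 0, Var(Q) = 2.25
E[V²] = 7.8125 + 6.25² = 46.875
E[Q²] = 2.25 + 0² = 2.25
Var(Z) = 46.875*2.25 - (6.25*0)²
= 105.46875 - 0 = 105.46875

105.46875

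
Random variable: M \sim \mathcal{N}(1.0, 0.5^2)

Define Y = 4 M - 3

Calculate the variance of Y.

For Y = aM + b: Var(Y) = a² * Var(M)
Var(M) = 0.5^2 = 0.25
Var(Y) = 4² * 0.25 = 16 * 0.25 = 4

4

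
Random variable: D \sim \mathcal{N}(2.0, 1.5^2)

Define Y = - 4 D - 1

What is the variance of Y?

For Y = aD + b: Var(Y) = a² * Var(D)
Var(D) = 1.5^2 = 2.25
Var(Y) = (-4)² * 2.25 = 16 * 2.25 = 36

36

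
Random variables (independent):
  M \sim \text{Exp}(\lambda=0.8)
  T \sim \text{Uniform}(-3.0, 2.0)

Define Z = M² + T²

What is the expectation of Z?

E[Z] = E[M²] + E[T²]
E[M²] = Var(M) + E[M]² = 1.5625 + 1.5625 = 3.125
E[T²] = Var(T) + E[T]² = 2.0833333 + 0.25 = 2.3333333
E[Z] = 3.125 + 2.3333333 = 5.4583333

5.4583333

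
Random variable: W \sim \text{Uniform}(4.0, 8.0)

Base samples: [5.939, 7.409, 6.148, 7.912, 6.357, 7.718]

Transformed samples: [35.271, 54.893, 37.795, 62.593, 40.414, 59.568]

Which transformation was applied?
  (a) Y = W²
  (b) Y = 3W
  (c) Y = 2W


Checking option (a) Y = W²:
  W = 5.939 -> Y = 35.271 ✓
  W = 7.409 -> Y = 54.893 ✓
  W = 6.148 -> Y = 37.795 ✓
All samples match this transformation.

(a) W²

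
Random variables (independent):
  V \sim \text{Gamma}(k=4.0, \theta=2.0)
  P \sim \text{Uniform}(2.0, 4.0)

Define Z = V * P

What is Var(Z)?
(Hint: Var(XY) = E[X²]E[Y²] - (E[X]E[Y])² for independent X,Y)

Var(XY) = E[X²]E[Y²] - (E[X]E[Y])²
E[V] = 8, Var(V) = 16
E[P] = 3, Var(P) = 0.33333333
E[V²] = 16 + 8² = 80
E[P²] = 0.33333333 + 3² = 9.3333333
Var(Z) = 80*9.3333333 - (8*3)²
= 746.66667 - 576 = 170.66667

170.66667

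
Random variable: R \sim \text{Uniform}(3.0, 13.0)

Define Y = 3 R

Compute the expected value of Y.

For Y = 3R:
E[Y] = 3 * E[R]
E[R] = (3 + 13)/2 = 8
E[Y] = 3 * 8 = 24

24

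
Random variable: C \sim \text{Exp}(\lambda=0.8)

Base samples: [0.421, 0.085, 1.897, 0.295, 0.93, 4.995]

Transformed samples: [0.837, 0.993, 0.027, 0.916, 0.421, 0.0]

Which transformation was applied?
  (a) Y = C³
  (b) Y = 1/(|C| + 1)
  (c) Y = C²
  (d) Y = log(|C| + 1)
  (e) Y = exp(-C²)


Checking option (e) Y = exp(-C²):
  C = 0.421 -> Y = 0.837 ✓
  C = 0.085 -> Y = 0.993 ✓
  C = 1.897 -> Y = 0.027 ✓
All samples match this transformation.

(e) exp(-C²)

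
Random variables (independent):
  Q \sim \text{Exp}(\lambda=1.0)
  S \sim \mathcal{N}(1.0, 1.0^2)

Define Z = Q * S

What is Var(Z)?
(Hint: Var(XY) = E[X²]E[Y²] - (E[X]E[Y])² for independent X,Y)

Var(XY) = E[X²]E[Y²] - (E[X]E[Y])²
E[Q] = 1, Var(Q) = 1
E[S] = 1, Var(S) = 1
E[Q²] = 1 + 1² = 2
E[S²] = 1 + 1² = 2
Var(Z) = 2*2 - (1*1)²
= 4 - 1 = 3

3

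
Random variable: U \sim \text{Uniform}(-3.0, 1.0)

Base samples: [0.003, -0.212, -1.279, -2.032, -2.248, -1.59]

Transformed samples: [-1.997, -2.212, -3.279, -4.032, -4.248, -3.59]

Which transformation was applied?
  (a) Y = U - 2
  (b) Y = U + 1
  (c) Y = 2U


Checking option (a) Y = U - 2:
  U = 0.003 -> Y = -1.997 ✓
  U = -0.212 -> Y = -2.212 ✓
  U = -1.279 -> Y = -3.279 ✓
All samples match this transformation.

(a) U - 2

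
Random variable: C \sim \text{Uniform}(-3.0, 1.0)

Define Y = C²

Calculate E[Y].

Using E[X²] = Var(X) + (E[X])²:
E[C] = -1
Var(C) = (1 + 3)^2/12 = 1.3333333
E[C²] = 1.3333333 + (-1)² = 1.3333333 + 1 = 2.3333333

2.3333333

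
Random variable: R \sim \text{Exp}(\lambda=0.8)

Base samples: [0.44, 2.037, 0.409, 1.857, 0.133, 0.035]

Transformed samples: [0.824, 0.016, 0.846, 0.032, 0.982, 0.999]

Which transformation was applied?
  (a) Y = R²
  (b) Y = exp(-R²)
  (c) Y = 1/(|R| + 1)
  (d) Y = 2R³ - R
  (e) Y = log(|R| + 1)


Checking option (b) Y = exp(-R²):
  R = 0.44 -> Y = 0.824 ✓
  R = 2.037 -> Y = 0.016 ✓
  R = 0.409 -> Y = 0.846 ✓
All samples match this transformation.

(b) exp(-R²)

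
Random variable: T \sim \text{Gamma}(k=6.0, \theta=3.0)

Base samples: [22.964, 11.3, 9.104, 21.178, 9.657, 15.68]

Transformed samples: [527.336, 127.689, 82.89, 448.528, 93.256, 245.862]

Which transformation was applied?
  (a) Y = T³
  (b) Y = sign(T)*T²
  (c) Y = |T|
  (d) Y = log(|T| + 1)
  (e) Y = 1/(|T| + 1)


Checking option (b) Y = sign(T)*T²:
  T = 22.964 -> Y = 527.336 ✓
  T = 11.3 -> Y = 127.689 ✓
  T = 9.104 -> Y = 82.89 ✓
All samples match this transformation.

(b) sign(T)*T²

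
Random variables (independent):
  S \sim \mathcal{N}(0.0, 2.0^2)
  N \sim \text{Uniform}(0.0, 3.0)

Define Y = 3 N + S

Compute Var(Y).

For independent RVs: Var(aX + bY) = a²Var(X) + b²Var(Y)
Var(S) = 4
Var(N) = 0.75
Var(Y) = 1²*4 + 3²*0.75
= 1*4 + 9*0.75 = 10.75

10.75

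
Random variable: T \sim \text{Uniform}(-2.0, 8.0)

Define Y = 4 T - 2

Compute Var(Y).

For Y = aT + b: Var(Y) = a² * Var(T)
Var(T) = (8 + 2)^2/12 = 8.3333333
Var(Y) = 4² * 8.3333333 = 16 * 8.3333333 = 133.33333

133.33333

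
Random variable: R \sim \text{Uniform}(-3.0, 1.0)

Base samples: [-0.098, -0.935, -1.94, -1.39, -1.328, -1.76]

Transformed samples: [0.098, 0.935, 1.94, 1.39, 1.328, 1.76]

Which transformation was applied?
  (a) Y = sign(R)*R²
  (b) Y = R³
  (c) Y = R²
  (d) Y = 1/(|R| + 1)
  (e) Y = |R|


Checking option (e) Y = |R|:
  R = -0.098 -> Y = 0.098 ✓
  R = -0.935 -> Y = 0.935 ✓
  R = -1.94 -> Y = 1.94 ✓
All samples match this transformation.

(e) |R|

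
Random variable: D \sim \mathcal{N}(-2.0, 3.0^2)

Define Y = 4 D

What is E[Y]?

For Y = 4D:
E[Y] = 4 * E[D]
E[D] = -2.0 = -2
E[Y] = 4 * (-2) = -8

-8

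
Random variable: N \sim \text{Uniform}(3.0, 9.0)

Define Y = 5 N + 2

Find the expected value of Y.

For Y = 5N + 2:
E[Y] = 5 * E[N] + 2
E[N] = (3 + 9)/2 = 6
E[Y] = 5 * 6 + 2 = 32

32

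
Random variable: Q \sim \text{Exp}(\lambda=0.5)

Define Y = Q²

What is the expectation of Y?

Using E[X²] = Var(X) + (E[X])²:
E[Q] = 2
Var(Q) = 1/0.5^2 = 4
E[Q²] = 4 + 2² = 4 + 4 = 8

8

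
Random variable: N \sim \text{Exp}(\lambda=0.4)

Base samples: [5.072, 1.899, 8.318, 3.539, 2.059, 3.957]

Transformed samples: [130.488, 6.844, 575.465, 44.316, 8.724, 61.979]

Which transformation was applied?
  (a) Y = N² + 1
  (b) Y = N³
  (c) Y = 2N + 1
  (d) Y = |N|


Checking option (b) Y = N³:
  N = 5.072 -> Y = 130.488 ✓
  N = 1.899 -> Y = 6.844 ✓
  N = 8.318 -> Y = 575.465 ✓
All samples match this transformation.

(b) N³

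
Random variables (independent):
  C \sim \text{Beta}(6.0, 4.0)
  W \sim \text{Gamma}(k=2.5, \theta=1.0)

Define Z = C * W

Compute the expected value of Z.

For independent RVs: E[XY] = E[X]*E[Y]
E[C] = 0.6
E[W] = 2.5
E[Z] = 0.6 * 2.5 = 1.5

1.5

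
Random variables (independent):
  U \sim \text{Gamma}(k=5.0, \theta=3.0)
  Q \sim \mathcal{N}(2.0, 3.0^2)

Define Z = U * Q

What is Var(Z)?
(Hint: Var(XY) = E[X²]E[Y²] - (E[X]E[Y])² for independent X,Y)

Var(XY) = E[X²]E[Y²] - (E[X]E[Y])²
E[U] = 15, Var(U) = 45
E[Q] = 2, Var(Q) = 9
E[U²] = 45 + 15² = 270
E[Q²] = 9 + 2² = 13
Var(Z) = 270*13 - (15*2)²
= 3510 - 900 = 2610

2610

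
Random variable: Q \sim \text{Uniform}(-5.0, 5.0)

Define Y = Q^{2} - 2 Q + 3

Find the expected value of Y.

E[Y] = 1*E[Q²] - 2*E[Q] + 3
E[Q] = 0
E[Q²] = Var(Q) + (E[Q])² = 8.3333333 + 0 = 8.3333333
E[Y] = 1*8.3333333 - 2*0 + 3 = 11.333333

11.333333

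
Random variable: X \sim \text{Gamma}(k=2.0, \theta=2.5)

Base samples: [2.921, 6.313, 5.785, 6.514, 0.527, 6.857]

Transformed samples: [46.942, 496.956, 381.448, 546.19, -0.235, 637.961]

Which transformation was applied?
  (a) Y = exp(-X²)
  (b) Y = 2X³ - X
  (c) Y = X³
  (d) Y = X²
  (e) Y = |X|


Checking option (b) Y = 2X³ - X:
  X = 2.921 -> Y = 46.942 ✓
  X = 6.313 -> Y = 496.956 ✓
  X = 5.785 -> Y = 381.448 ✓
All samples match this transformation.

(b) 2X³ - X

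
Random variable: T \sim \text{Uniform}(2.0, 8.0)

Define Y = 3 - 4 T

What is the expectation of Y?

For Y = -4T + 3:
E[Y] = -4 * E[T] + 3
E[T] = (2 + 8)/2 = 5
E[Y] = -4 * 5 + 3 = -17

-17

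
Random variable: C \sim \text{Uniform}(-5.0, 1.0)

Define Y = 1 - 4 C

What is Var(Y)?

For Y = aC + b: Var(Y) = a² * Var(C)
Var(C) = (1 + 5)^2/12 = 3
Var(Y) = (-4)² * 3 = 16 * 3 = 48

48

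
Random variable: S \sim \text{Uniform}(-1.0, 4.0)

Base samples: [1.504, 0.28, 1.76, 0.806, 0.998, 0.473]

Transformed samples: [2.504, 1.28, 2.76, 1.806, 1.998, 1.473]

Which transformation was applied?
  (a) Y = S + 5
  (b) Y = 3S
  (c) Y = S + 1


Checking option (c) Y = S + 1:
  S = 1.504 -> Y = 2.504 ✓
  S = 0.28 -> Y = 1.28 ✓
  S = 1.76 -> Y = 2.76 ✓
All samples match this transformation.

(c) S + 1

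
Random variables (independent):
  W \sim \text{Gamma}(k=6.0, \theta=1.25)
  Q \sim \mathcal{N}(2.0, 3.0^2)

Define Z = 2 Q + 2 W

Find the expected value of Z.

E[Z] = 2*E[W] + 2*E[Q]
E[W] = 7.5
E[Q] = 2
E[Z] = 2*7.5 + 2*2 = 19

19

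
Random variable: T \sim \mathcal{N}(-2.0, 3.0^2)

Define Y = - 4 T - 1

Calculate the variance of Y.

For Y = aT + b: Var(Y) = a² * Var(T)
Var(T) = 3.0^2 = 9
Var(Y) = (-4)² * 9 = 16 * 9 = 144

144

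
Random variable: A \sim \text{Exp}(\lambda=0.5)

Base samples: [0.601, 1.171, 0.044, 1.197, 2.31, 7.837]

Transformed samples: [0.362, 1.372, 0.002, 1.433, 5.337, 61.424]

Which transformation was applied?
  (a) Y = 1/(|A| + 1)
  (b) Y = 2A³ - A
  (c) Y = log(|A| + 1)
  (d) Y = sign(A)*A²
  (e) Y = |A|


Checking option (d) Y = sign(A)*A²:
  A = 0.601 -> Y = 0.362 ✓
  A = 1.171 -> Y = 1.372 ✓
  A = 0.044 -> Y = 0.002 ✓
All samples match this transformation.

(d) sign(A)*A²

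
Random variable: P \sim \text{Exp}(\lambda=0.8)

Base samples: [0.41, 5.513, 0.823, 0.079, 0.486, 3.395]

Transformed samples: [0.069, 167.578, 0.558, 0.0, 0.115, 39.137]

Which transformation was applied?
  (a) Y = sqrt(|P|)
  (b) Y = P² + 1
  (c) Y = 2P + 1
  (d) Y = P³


Checking option (d) Y = P³:
  P = 0.41 -> Y = 0.069 ✓
  P = 5.513 -> Y = 167.578 ✓
  P = 0.823 -> Y = 0.558 ✓
All samples match this transformation.

(d) P³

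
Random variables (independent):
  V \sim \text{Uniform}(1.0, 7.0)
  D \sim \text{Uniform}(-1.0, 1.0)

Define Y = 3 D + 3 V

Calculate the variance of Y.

For independent RVs: Var(aX + bY) = a²Var(X) + b²Var(Y)
Var(V) = 3
Var(D) = 0.33333333
Var(Y) = 3²*3 + 3²*0.33333333
= 9*3 + 9*0.33333333 = 30

30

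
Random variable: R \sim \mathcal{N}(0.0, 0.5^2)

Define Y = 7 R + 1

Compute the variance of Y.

For Y = aR + b: Var(Y) = a² * Var(R)
Var(R) = 0.5^2 = 0.25
Var(Y) = 7² * 0.25 = 49 * 0.25 = 12.25

12.25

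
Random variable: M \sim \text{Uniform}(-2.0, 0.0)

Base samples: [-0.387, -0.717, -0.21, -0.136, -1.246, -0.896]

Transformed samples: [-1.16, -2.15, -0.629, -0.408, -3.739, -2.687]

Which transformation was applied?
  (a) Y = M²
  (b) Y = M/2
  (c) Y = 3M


Checking option (c) Y = 3M:
  M = -0.387 -> Y = -1.16 ✓
  M = -0.717 -> Y = -2.15 ✓
  M = -0.21 -> Y = -0.629 ✓
All samples match this transformation.

(c) 3M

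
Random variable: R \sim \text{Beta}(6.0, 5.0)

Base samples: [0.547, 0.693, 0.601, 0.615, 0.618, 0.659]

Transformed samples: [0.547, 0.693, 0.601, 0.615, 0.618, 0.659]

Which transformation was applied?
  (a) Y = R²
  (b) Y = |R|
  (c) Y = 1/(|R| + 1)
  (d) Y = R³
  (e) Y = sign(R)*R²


Checking option (b) Y = |R|:
  R = 0.547 -> Y = 0.547 ✓
  R = 0.693 -> Y = 0.693 ✓
  R = 0.601 -> Y = 0.601 ✓
All samples match this transformation.

(b) |R|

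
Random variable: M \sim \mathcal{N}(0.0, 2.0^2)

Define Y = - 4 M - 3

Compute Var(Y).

For Y = aM + b: Var(Y) = a² * Var(M)
Var(M) = 2.0^2 = 4
Var(Y) = (-4)² * 4 = 16 * 4 = 64

64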